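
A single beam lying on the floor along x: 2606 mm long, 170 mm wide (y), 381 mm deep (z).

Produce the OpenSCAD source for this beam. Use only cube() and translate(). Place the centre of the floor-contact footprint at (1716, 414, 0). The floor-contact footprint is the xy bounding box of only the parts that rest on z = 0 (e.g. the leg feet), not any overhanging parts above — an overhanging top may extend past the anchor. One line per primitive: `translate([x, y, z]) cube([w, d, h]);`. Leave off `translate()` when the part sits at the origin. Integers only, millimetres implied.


translate([413, 329, 0]) cube([2606, 170, 381]);


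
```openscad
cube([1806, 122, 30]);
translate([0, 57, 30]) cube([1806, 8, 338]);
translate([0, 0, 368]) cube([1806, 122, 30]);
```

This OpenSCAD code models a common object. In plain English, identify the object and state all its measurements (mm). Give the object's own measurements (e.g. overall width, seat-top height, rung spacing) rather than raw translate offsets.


An I-beam lying along x, 1806 mm long. Overall section height 398 mm. Two flanges 122 mm wide (y) and 30 mm thick, one on the floor and one at the top; a web 8 mm thick runs between them, centred on the flange width.


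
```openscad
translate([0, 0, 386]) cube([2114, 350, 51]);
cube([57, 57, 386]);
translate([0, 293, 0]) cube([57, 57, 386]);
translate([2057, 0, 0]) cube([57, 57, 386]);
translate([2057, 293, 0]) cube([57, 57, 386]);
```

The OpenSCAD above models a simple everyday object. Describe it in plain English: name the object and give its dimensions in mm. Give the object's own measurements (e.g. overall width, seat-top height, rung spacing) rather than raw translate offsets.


A bench: a 2114×350 mm seat slab, 51 mm thick, top at z = 437 mm, on four 57×57 mm square legs flush with the seat corners and standing on z = 0.


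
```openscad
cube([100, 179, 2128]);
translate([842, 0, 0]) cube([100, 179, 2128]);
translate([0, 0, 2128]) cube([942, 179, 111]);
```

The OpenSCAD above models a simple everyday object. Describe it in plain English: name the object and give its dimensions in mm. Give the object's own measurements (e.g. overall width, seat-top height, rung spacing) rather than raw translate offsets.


A door frame. The clear opening is 742 mm wide and 2128 mm high. Two 100 mm wide jambs, 179 mm deep, stand either side of the opening from the floor to the top of the opening. A 111 mm thick head sits across the top of both jambs, spanning the full outside width of the frame.


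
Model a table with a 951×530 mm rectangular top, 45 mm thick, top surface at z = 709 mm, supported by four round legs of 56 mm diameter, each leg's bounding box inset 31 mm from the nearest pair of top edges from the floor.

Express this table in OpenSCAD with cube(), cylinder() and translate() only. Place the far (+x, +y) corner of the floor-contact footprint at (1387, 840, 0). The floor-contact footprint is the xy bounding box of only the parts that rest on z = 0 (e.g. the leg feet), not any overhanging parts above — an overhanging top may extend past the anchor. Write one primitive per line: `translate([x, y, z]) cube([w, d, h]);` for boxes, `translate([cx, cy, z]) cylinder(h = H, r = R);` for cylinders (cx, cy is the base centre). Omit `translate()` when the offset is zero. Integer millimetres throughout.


translate([467, 341, 664]) cube([951, 530, 45]);
translate([526, 400, 0]) cylinder(h = 664, r = 28);
translate([1359, 400, 0]) cylinder(h = 664, r = 28);
translate([526, 812, 0]) cylinder(h = 664, r = 28);
translate([1359, 812, 0]) cylinder(h = 664, r = 28);


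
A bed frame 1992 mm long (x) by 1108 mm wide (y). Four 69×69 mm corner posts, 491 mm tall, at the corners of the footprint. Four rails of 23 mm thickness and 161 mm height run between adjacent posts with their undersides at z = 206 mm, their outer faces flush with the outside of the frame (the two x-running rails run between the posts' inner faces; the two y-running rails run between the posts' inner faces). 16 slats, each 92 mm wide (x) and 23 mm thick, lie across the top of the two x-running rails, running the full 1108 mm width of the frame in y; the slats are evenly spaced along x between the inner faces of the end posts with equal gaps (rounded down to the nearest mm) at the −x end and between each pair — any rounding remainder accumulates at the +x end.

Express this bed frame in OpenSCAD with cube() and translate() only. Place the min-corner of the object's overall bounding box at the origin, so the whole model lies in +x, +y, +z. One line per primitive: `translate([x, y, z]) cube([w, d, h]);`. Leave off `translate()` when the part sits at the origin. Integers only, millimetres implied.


cube([69, 69, 491]);
translate([0, 1039, 0]) cube([69, 69, 491]);
translate([1923, 0, 0]) cube([69, 69, 491]);
translate([1923, 1039, 0]) cube([69, 69, 491]);
translate([69, 0, 206]) cube([1854, 23, 161]);
translate([69, 1085, 206]) cube([1854, 23, 161]);
translate([0, 69, 206]) cube([23, 970, 161]);
translate([1969, 69, 206]) cube([23, 970, 161]);
translate([91, 0, 367]) cube([92, 1108, 23]);
translate([205, 0, 367]) cube([92, 1108, 23]);
translate([319, 0, 367]) cube([92, 1108, 23]);
translate([433, 0, 367]) cube([92, 1108, 23]);
translate([547, 0, 367]) cube([92, 1108, 23]);
translate([661, 0, 367]) cube([92, 1108, 23]);
translate([775, 0, 367]) cube([92, 1108, 23]);
translate([889, 0, 367]) cube([92, 1108, 23]);
translate([1003, 0, 367]) cube([92, 1108, 23]);
translate([1117, 0, 367]) cube([92, 1108, 23]);
translate([1231, 0, 367]) cube([92, 1108, 23]);
translate([1345, 0, 367]) cube([92, 1108, 23]);
translate([1459, 0, 367]) cube([92, 1108, 23]);
translate([1573, 0, 367]) cube([92, 1108, 23]);
translate([1687, 0, 367]) cube([92, 1108, 23]);
translate([1801, 0, 367]) cube([92, 1108, 23]);


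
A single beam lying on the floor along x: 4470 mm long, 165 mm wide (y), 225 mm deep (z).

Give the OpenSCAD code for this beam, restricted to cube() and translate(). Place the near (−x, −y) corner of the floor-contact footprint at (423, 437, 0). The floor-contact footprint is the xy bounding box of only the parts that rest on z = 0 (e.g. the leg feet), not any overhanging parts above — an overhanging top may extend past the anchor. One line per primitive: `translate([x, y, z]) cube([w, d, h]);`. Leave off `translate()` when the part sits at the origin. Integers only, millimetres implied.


translate([423, 437, 0]) cube([4470, 165, 225]);


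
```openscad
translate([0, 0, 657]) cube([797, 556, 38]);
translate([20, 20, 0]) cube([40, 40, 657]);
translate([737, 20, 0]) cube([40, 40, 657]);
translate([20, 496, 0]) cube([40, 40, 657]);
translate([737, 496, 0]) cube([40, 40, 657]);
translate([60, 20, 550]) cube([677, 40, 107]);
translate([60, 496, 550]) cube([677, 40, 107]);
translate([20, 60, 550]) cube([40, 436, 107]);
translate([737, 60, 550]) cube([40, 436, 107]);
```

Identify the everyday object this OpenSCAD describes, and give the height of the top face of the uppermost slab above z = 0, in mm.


A table. The table height is 695 mm.

A 797×556×38 slab sits at z = 657 on four 40 mm square posts — a table. The top surface is at 657 + 38 = 695 mm.


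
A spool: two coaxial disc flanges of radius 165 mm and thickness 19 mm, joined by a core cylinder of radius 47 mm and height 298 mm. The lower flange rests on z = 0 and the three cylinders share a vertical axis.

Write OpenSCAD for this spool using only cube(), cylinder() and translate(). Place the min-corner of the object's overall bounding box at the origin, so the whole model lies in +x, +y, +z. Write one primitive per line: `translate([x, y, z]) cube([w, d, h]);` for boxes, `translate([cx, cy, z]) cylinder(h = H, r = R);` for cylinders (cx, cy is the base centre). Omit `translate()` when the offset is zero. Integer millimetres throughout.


translate([165, 165, 0]) cylinder(h = 19, r = 165);
translate([165, 165, 19]) cylinder(h = 298, r = 47);
translate([165, 165, 317]) cylinder(h = 19, r = 165);


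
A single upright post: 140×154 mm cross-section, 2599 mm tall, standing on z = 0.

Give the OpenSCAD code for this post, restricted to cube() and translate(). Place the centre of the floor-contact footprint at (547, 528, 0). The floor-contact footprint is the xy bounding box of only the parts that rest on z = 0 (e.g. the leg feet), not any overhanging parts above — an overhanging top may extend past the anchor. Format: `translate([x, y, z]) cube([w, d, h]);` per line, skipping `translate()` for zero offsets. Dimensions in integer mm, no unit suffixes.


translate([477, 451, 0]) cube([140, 154, 2599]);


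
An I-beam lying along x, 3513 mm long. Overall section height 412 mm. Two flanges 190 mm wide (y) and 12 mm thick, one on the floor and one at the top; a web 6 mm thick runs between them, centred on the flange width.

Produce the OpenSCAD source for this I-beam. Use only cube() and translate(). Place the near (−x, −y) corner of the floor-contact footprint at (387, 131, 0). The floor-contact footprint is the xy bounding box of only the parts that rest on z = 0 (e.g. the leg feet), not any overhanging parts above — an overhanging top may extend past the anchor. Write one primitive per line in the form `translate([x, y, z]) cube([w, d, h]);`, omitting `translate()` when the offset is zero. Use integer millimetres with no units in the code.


translate([387, 131, 0]) cube([3513, 190, 12]);
translate([387, 223, 12]) cube([3513, 6, 388]);
translate([387, 131, 400]) cube([3513, 190, 12]);


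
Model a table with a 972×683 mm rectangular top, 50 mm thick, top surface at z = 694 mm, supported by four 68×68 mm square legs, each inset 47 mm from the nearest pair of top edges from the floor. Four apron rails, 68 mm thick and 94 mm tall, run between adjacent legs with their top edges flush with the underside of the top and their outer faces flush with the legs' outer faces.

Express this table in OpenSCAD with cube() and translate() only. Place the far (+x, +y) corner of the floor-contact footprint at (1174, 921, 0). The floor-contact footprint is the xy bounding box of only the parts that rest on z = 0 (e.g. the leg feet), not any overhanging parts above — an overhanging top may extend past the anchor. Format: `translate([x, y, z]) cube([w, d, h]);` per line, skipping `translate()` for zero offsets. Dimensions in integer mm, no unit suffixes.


translate([249, 285, 644]) cube([972, 683, 50]);
translate([296, 332, 0]) cube([68, 68, 644]);
translate([1106, 332, 0]) cube([68, 68, 644]);
translate([296, 853, 0]) cube([68, 68, 644]);
translate([1106, 853, 0]) cube([68, 68, 644]);
translate([364, 332, 550]) cube([742, 68, 94]);
translate([364, 853, 550]) cube([742, 68, 94]);
translate([296, 400, 550]) cube([68, 453, 94]);
translate([1106, 400, 550]) cube([68, 453, 94]);


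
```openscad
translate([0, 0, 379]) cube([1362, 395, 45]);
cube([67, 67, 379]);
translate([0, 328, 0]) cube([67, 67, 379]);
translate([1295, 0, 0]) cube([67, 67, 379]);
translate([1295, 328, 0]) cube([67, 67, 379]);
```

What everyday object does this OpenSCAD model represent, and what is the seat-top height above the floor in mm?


A bench. The seat-top height is 424 mm.

A long slab on four corner posts — a bench. The slab sits at z = 379 with thickness 45, so the top is 379 + 45 = 424 mm.


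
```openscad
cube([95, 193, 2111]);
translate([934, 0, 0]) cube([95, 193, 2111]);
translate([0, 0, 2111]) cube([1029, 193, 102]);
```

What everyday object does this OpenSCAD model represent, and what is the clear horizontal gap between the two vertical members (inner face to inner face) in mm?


A door frame. The clear opening width is 839 mm.

Two 2111 mm tall posts with a header on top — a door frame. The left jamb is 95 mm wide at x = 0; the right jamb starts at x = 934. The clear opening is 934 − 95 = 839 mm.


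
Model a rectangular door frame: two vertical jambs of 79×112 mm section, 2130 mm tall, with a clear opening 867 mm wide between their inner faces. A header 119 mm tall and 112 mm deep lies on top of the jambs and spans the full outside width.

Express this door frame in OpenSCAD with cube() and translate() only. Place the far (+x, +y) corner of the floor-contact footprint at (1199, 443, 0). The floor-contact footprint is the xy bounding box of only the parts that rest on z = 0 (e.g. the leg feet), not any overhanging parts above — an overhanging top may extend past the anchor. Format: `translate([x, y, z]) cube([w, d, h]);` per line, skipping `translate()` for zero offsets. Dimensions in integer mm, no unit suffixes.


translate([174, 331, 0]) cube([79, 112, 2130]);
translate([1120, 331, 0]) cube([79, 112, 2130]);
translate([174, 331, 2130]) cube([1025, 112, 119]);


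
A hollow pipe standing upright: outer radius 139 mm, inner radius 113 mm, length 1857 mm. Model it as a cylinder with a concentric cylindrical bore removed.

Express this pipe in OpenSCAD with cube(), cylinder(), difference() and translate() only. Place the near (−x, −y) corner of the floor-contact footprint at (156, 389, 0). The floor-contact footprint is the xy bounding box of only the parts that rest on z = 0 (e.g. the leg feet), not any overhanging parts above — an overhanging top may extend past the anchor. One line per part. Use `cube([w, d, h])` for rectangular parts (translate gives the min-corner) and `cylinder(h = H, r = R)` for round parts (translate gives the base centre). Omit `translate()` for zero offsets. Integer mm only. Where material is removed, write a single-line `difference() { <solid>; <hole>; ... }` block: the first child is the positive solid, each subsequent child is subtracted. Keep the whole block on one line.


difference() { translate([295, 528, 0]) cylinder(h = 1857, r = 139); translate([295, 528, 0]) cylinder(h = 1857, r = 113); }


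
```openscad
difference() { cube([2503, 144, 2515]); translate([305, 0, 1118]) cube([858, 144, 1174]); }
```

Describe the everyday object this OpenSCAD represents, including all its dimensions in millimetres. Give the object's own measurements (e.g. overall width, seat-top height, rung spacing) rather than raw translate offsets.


A wall 2503 mm long (x), 144 mm thick (y), 2515 mm tall, with a rectangular window opening cut through it. The opening is 858 mm wide and 1174 mm tall; its sill is at z = 1118 mm and its near (−x) edge is 305 mm from the wall's −x end. The opening passes through the full wall thickness.


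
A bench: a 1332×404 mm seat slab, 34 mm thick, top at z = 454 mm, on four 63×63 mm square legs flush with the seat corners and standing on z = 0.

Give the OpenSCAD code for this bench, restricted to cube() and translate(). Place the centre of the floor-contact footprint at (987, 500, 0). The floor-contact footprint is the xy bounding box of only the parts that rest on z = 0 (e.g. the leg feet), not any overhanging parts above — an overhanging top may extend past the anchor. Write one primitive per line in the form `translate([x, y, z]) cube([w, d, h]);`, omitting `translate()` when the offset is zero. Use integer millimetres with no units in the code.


// leg_h = 454 − 34 = 420
translate([321, 298, 420]) cube([1332, 404, 34]);
translate([321, 298, 0]) cube([63, 63, 420]);
translate([321, 639, 0]) cube([63, 63, 420]);
translate([1590, 298, 0]) cube([63, 63, 420]);
translate([1590, 639, 0]) cube([63, 63, 420]);


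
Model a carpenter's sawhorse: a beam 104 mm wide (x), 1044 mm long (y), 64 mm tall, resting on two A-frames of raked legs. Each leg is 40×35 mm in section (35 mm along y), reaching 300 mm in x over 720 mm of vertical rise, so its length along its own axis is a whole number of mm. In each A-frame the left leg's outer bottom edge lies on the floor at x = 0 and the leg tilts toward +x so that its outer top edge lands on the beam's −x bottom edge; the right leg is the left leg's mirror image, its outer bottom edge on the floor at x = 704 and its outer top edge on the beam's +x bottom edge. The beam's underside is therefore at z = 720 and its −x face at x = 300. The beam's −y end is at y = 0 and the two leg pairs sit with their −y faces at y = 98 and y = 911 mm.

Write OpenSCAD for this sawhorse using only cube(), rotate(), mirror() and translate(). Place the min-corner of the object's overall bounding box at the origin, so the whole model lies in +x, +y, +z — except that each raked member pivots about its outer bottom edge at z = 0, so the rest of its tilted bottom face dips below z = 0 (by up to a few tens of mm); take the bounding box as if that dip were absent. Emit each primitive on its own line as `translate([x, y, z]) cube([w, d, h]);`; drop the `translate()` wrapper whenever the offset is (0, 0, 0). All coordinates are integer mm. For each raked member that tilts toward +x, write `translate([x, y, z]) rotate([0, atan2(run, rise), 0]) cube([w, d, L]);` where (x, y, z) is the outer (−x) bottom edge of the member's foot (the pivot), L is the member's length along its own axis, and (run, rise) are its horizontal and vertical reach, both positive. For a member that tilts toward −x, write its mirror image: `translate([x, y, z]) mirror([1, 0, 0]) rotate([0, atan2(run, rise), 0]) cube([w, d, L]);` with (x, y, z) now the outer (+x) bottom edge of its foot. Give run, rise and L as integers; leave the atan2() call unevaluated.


translate([300, 0, 720]) cube([104, 1044, 64]);
translate([0, 98, 0]) rotate([0, atan2(300, 720), 0]) cube([40, 35, 780]);
translate([704, 98, 0]) mirror([1, 0, 0]) rotate([0, atan2(300, 720), 0]) cube([40, 35, 780]);
translate([0, 911, 0]) rotate([0, atan2(300, 720), 0]) cube([40, 35, 780]);
translate([704, 911, 0]) mirror([1, 0, 0]) rotate([0, atan2(300, 720), 0]) cube([40, 35, 780]);


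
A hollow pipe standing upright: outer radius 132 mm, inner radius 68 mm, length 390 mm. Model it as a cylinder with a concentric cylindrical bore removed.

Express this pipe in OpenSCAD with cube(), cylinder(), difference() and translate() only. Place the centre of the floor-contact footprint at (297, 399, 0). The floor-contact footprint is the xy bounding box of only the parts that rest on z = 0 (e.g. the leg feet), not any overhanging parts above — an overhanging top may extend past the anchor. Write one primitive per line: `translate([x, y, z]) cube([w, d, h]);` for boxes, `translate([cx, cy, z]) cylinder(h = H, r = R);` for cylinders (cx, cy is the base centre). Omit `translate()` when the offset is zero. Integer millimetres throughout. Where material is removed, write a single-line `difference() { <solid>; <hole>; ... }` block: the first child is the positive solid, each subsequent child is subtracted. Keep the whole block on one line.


difference() { translate([297, 399, 0]) cylinder(h = 390, r = 132); translate([297, 399, 0]) cylinder(h = 390, r = 68); }


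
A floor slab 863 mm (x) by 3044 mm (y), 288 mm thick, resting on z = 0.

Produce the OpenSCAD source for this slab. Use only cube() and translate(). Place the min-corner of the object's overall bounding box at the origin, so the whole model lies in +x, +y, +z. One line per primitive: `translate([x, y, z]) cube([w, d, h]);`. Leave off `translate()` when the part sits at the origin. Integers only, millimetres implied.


cube([863, 3044, 288]);


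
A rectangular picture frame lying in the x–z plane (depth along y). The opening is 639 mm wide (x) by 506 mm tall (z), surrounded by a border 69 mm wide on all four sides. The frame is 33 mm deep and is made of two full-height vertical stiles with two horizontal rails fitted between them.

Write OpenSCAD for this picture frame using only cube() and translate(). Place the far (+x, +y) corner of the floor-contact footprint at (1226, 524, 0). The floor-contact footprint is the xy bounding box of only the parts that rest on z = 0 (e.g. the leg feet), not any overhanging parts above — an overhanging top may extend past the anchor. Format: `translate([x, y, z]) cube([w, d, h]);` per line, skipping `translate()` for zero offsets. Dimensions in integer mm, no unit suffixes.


translate([449, 491, 0]) cube([69, 33, 644]);
translate([1157, 491, 0]) cube([69, 33, 644]);
translate([518, 491, 0]) cube([639, 33, 69]);
translate([518, 491, 575]) cube([639, 33, 69]);


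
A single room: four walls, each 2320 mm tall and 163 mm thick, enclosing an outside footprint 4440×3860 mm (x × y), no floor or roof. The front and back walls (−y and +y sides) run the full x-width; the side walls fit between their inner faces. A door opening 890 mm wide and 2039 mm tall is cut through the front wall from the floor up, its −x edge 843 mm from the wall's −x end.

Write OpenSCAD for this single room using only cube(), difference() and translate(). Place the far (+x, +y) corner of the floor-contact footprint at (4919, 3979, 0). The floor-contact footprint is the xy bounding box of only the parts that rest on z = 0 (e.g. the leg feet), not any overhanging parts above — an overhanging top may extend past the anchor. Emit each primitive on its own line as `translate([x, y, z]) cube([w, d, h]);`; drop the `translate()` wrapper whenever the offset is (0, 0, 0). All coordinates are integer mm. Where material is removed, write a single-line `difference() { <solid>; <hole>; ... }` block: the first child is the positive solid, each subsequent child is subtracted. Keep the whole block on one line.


difference() { translate([479, 119, 0]) cube([4440, 163, 2320]); translate([1322, 119, 0]) cube([890, 163, 2039]); }
translate([479, 3816, 0]) cube([4440, 163, 2320]);
translate([479, 282, 0]) cube([163, 3534, 2320]);
translate([4756, 282, 0]) cube([163, 3534, 2320]);


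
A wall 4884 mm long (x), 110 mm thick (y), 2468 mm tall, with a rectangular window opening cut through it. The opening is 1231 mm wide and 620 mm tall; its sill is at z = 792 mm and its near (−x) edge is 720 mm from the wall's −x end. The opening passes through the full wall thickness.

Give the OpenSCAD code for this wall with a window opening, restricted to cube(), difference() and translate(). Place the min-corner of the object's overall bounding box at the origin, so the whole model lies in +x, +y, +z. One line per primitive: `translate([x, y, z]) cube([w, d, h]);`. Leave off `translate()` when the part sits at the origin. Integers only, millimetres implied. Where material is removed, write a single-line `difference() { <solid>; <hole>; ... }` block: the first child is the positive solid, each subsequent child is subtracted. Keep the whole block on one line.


difference() { cube([4884, 110, 2468]); translate([720, 0, 792]) cube([1231, 110, 620]); }


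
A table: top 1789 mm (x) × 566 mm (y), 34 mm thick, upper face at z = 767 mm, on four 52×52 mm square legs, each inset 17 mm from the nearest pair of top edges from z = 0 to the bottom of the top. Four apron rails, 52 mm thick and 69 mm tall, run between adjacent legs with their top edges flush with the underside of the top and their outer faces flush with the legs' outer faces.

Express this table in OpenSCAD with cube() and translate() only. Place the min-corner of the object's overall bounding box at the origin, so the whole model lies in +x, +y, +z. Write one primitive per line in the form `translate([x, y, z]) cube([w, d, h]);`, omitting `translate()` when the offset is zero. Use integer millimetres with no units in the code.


translate([0, 0, 733]) cube([1789, 566, 34]);
translate([17, 17, 0]) cube([52, 52, 733]);
translate([1720, 17, 0]) cube([52, 52, 733]);
translate([17, 497, 0]) cube([52, 52, 733]);
translate([1720, 497, 0]) cube([52, 52, 733]);
translate([69, 17, 664]) cube([1651, 52, 69]);
translate([69, 497, 664]) cube([1651, 52, 69]);
translate([17, 69, 664]) cube([52, 428, 69]);
translate([1720, 69, 664]) cube([52, 428, 69]);


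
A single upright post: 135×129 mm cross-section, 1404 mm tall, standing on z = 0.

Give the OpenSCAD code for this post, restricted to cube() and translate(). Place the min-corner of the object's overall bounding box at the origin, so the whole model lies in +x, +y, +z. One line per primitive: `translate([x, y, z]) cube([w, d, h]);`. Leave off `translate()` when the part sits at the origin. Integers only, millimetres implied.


cube([135, 129, 1404]);


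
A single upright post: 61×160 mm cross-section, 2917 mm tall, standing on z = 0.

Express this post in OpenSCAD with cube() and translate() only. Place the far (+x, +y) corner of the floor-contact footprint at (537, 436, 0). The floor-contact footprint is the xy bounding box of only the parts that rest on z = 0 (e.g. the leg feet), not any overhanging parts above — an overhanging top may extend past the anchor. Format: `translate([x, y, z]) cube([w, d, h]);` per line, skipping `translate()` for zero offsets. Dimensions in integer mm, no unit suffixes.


translate([476, 276, 0]) cube([61, 160, 2917]);


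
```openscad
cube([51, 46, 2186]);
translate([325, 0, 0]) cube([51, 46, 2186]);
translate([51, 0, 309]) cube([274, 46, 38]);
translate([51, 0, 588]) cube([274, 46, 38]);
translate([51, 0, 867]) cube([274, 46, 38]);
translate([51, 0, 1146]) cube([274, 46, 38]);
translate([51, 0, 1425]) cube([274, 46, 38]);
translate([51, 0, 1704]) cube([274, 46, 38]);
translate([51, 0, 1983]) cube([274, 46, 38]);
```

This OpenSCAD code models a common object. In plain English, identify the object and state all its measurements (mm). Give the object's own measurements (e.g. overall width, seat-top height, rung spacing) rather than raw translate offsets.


A straight ladder. Two 51×46 mm vertical rails, 2186 mm tall, stand 376 mm apart (outside-to-outside) with their front faces coplanar on the −y side. 7 rungs, each 46 mm deep and 38 mm tall, span between the inner faces of the rails, front faces flush with the rails. The lowest rung's underside is at z = 309 mm and rungs are spaced 279 mm apart (underside to underside).


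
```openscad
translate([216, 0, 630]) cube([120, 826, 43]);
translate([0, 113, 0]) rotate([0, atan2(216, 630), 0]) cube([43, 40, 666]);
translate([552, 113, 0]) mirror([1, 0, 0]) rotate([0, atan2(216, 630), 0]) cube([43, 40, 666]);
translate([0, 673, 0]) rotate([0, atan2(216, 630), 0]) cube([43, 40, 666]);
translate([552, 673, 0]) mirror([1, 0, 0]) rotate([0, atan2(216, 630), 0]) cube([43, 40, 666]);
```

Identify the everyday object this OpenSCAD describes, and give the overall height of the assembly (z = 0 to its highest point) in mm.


A sawhorse. The overall height is 673 mm.

A beam across two mirrored pairs of raked legs — a sawhorse. The beam's underside is at z = 630 (matching the legs' vertical rise in atan2(216, 630)) and the beam is 43 mm tall, so its top is at 630 + 43 = 673 mm. The raked legs top out at the beam's underside, so that is the highest point.


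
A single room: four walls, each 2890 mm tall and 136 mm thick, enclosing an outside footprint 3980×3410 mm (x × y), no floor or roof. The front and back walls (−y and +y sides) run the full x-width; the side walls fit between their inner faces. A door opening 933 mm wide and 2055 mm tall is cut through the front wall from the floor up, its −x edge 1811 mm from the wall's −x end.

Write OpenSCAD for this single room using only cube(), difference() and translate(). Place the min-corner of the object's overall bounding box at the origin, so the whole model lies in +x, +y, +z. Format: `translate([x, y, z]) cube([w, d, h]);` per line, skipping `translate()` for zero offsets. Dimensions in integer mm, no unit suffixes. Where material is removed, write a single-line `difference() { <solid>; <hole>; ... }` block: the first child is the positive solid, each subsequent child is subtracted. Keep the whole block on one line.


difference() { cube([3980, 136, 2890]); translate([1811, 0, 0]) cube([933, 136, 2055]); }
translate([0, 3274, 0]) cube([3980, 136, 2890]);
translate([0, 136, 0]) cube([136, 3138, 2890]);
translate([3844, 136, 0]) cube([136, 3138, 2890]);


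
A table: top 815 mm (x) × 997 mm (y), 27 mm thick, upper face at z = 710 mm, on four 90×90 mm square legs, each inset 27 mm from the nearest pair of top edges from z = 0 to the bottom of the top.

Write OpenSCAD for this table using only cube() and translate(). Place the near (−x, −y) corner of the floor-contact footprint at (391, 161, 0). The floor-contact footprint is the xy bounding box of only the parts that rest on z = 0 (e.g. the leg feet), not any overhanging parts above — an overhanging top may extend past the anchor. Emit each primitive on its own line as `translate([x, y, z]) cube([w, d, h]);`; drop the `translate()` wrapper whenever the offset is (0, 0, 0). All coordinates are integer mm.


translate([364, 134, 683]) cube([815, 997, 27]);
translate([391, 161, 0]) cube([90, 90, 683]);
translate([1062, 161, 0]) cube([90, 90, 683]);
translate([391, 1014, 0]) cube([90, 90, 683]);
translate([1062, 1014, 0]) cube([90, 90, 683]);


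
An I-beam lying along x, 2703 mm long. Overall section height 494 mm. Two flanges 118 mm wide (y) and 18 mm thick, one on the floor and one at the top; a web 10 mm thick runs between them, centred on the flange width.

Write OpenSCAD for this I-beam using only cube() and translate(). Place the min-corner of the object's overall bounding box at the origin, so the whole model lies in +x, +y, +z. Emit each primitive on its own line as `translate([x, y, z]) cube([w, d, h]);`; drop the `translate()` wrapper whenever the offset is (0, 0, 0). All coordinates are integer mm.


cube([2703, 118, 18]);
translate([0, 54, 18]) cube([2703, 10, 458]);
translate([0, 0, 476]) cube([2703, 118, 18]);


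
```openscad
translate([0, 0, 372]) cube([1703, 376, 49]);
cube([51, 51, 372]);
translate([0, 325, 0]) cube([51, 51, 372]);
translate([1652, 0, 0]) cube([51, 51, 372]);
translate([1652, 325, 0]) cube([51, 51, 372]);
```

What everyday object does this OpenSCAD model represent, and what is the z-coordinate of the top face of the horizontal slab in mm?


A bench. The seat-top height is 421 mm.

A long slab on four corner posts — a bench. The slab sits at z = 372 with thickness 49, so the top is 372 + 49 = 421 mm.


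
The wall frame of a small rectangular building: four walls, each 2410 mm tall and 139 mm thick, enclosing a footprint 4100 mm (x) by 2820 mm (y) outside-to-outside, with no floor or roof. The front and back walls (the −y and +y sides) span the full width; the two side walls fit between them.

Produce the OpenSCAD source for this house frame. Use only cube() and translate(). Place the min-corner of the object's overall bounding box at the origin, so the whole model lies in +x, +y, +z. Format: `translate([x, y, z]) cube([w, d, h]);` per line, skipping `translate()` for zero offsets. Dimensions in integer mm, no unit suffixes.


cube([4100, 139, 2410]);
translate([0, 2681, 0]) cube([4100, 139, 2410]);
translate([0, 139, 0]) cube([139, 2542, 2410]);
translate([3961, 139, 0]) cube([139, 2542, 2410]);


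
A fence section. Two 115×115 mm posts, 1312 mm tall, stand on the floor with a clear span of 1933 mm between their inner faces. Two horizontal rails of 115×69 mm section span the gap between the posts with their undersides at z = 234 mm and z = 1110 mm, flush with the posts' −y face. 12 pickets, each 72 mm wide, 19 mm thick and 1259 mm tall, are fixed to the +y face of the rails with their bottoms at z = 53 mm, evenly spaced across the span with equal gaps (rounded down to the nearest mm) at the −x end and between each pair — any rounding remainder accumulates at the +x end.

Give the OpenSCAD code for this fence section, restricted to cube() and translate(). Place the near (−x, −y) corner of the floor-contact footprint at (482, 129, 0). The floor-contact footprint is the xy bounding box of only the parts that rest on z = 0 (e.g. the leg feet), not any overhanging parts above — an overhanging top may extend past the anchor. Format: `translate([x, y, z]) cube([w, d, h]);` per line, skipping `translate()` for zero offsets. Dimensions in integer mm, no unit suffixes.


translate([482, 129, 0]) cube([115, 115, 1312]);
translate([2530, 129, 0]) cube([115, 115, 1312]);
translate([597, 129, 234]) cube([1933, 115, 69]);
translate([597, 129, 1110]) cube([1933, 115, 69]);
translate([679, 244, 53]) cube([72, 19, 1259]);
translate([833, 244, 53]) cube([72, 19, 1259]);
translate([987, 244, 53]) cube([72, 19, 1259]);
translate([1141, 244, 53]) cube([72, 19, 1259]);
translate([1295, 244, 53]) cube([72, 19, 1259]);
translate([1449, 244, 53]) cube([72, 19, 1259]);
translate([1603, 244, 53]) cube([72, 19, 1259]);
translate([1757, 244, 53]) cube([72, 19, 1259]);
translate([1911, 244, 53]) cube([72, 19, 1259]);
translate([2065, 244, 53]) cube([72, 19, 1259]);
translate([2219, 244, 53]) cube([72, 19, 1259]);
translate([2373, 244, 53]) cube([72, 19, 1259]);


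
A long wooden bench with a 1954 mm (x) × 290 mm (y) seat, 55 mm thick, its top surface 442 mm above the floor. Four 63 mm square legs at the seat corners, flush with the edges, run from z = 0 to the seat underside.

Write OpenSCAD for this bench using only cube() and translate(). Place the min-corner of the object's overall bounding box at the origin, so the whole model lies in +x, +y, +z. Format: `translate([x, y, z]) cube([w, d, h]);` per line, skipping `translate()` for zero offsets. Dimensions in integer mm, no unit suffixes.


// leg_h = 442 − 55 = 387
translate([0, 0, 387]) cube([1954, 290, 55]);
cube([63, 63, 387]);
translate([0, 227, 0]) cube([63, 63, 387]);
translate([1891, 0, 0]) cube([63, 63, 387]);
translate([1891, 227, 0]) cube([63, 63, 387]);


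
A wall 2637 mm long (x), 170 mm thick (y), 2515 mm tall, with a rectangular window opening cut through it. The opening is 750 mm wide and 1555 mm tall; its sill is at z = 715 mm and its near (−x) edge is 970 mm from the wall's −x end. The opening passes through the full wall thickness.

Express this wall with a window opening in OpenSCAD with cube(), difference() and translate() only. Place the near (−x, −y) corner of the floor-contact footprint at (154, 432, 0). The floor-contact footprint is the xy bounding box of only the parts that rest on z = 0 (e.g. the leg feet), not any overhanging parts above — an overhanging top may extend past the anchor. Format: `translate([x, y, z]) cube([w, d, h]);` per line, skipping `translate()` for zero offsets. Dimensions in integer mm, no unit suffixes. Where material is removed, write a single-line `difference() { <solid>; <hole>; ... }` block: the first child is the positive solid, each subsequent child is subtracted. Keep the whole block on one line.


difference() { translate([154, 432, 0]) cube([2637, 170, 2515]); translate([1124, 432, 715]) cube([750, 170, 1555]); }


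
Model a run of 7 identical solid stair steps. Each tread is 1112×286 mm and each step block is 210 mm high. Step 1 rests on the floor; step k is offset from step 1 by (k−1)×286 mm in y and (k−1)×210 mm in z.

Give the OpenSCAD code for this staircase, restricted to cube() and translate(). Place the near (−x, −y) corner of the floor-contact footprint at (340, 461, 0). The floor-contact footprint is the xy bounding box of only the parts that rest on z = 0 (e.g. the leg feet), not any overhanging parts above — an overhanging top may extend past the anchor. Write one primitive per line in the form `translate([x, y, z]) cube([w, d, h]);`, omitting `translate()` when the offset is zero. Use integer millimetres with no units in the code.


translate([340, 461, 0]) cube([1112, 286, 210]);
translate([340, 747, 210]) cube([1112, 286, 210]);
translate([340, 1033, 420]) cube([1112, 286, 210]);
translate([340, 1319, 630]) cube([1112, 286, 210]);
translate([340, 1605, 840]) cube([1112, 286, 210]);
translate([340, 1891, 1050]) cube([1112, 286, 210]);
translate([340, 2177, 1260]) cube([1112, 286, 210]);


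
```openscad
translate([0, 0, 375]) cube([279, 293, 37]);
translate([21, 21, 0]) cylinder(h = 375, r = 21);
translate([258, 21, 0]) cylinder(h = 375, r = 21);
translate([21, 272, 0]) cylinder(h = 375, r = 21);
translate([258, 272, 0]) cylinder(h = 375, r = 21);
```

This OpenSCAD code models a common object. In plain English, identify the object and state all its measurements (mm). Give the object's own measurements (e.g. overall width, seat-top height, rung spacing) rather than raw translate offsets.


A simple wooden stool: a rectangular seat 279 mm (x) by 293 mm (y), 37 mm thick, top face at z = 412 mm, on four round legs, each 42 mm in diameter. The legs rest on z = 0, each leg's axis is inset half a diameter from the nearest pair of seat edges (so the leg's bounding box is flush with the corner).


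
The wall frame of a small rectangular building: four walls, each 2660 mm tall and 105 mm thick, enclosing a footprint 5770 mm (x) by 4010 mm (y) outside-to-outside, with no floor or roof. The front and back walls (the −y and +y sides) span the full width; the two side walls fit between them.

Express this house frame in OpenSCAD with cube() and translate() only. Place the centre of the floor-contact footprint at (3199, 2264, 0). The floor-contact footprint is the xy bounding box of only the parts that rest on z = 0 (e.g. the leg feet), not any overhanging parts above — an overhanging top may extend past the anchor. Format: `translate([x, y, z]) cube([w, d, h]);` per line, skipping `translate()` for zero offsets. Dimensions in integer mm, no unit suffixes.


translate([314, 259, 0]) cube([5770, 105, 2660]);
translate([314, 4164, 0]) cube([5770, 105, 2660]);
translate([314, 364, 0]) cube([105, 3800, 2660]);
translate([5979, 364, 0]) cube([105, 3800, 2660]);


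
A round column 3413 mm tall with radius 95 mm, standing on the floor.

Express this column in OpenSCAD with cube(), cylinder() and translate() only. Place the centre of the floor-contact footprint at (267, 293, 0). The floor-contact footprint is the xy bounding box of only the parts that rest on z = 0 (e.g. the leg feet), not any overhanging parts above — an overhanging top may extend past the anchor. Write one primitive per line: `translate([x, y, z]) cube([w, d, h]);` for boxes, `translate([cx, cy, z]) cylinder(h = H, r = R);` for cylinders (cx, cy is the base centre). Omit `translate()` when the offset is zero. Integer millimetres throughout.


translate([267, 293, 0]) cylinder(h = 3413, r = 95);


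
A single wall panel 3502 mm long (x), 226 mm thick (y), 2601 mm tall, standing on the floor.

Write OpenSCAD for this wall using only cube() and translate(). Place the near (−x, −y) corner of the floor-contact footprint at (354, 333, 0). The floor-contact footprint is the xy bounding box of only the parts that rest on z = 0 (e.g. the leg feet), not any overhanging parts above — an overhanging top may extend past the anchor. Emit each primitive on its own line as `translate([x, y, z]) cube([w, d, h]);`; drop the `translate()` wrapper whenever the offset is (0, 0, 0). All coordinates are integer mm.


translate([354, 333, 0]) cube([3502, 226, 2601]);


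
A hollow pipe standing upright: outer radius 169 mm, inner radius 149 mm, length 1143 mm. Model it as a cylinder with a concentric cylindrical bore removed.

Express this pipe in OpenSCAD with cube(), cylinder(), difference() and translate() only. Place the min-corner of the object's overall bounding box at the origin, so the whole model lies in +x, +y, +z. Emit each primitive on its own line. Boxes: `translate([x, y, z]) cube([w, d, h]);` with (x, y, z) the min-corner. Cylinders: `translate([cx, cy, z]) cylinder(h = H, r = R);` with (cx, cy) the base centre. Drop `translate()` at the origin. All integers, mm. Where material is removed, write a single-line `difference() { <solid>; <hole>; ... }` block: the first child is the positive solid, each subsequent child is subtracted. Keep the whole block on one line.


difference() { translate([169, 169, 0]) cylinder(h = 1143, r = 169); translate([169, 169, 0]) cylinder(h = 1143, r = 149); }


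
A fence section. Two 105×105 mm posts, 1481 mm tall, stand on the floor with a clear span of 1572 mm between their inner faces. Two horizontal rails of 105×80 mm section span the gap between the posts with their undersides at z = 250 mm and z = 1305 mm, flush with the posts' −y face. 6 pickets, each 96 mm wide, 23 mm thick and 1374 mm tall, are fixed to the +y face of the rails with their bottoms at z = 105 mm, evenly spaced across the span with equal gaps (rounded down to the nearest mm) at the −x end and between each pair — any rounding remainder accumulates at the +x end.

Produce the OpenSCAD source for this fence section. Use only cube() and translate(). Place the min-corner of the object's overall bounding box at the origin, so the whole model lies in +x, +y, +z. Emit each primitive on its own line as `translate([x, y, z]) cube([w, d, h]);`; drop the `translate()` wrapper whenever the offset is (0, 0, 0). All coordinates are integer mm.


cube([105, 105, 1481]);
translate([1677, 0, 0]) cube([105, 105, 1481]);
translate([105, 0, 250]) cube([1572, 105, 80]);
translate([105, 0, 1305]) cube([1572, 105, 80]);
translate([247, 105, 105]) cube([96, 23, 1374]);
translate([485, 105, 105]) cube([96, 23, 1374]);
translate([723, 105, 105]) cube([96, 23, 1374]);
translate([961, 105, 105]) cube([96, 23, 1374]);
translate([1199, 105, 105]) cube([96, 23, 1374]);
translate([1437, 105, 105]) cube([96, 23, 1374]);
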